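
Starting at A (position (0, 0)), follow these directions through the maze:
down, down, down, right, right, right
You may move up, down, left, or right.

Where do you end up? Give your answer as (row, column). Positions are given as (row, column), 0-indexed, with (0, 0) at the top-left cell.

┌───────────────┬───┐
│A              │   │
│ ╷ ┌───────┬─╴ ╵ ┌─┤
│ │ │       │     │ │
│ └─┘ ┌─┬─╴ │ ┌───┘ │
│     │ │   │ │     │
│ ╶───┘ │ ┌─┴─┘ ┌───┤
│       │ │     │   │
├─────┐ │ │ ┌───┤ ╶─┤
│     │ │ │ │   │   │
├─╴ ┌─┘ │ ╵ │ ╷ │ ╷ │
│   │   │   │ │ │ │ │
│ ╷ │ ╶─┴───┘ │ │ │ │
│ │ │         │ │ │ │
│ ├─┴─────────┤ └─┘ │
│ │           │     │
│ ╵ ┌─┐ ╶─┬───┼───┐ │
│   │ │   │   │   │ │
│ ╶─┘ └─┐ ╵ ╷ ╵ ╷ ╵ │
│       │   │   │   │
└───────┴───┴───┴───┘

Following directions step by step:
Start: (0, 0)
  down: (0, 0) → (1, 0)
  down: (1, 0) → (2, 0)
  down: (2, 0) → (3, 0)
  right: (3, 0) → (3, 1)
  right: (3, 1) → (3, 2)
  right: (3, 2) → (3, 3)
Final position: (3, 3)

Path taken:

┌───────────────┬───┐
│A              │   │
│ ╷ ┌───────┬─╴ ╵ ┌─┤
│↓│ │       │     │ │
│ └─┘ ┌─┬─╴ │ ┌───┘ │
│↓    │ │   │ │     │
│ ╶───┘ │ ┌─┴─┘ ┌───┤
│↳ → → B│ │     │   │
├─────┐ │ │ ┌───┤ ╶─┤
│     │ │ │ │   │   │
├─╴ ┌─┘ │ ╵ │ ╷ │ ╷ │
│   │   │   │ │ │ │ │
│ ╷ │ ╶─┴───┘ │ │ │ │
│ │ │         │ │ │ │
│ ├─┴─────────┤ └─┘ │
│ │           │     │
│ ╵ ┌─┐ ╶─┬───┼───┐ │
│   │ │   │   │   │ │
│ ╶─┘ └─┐ ╵ ╷ ╵ ╷ ╵ │
│       │   │   │   │
└───────┴───┴───┴───┘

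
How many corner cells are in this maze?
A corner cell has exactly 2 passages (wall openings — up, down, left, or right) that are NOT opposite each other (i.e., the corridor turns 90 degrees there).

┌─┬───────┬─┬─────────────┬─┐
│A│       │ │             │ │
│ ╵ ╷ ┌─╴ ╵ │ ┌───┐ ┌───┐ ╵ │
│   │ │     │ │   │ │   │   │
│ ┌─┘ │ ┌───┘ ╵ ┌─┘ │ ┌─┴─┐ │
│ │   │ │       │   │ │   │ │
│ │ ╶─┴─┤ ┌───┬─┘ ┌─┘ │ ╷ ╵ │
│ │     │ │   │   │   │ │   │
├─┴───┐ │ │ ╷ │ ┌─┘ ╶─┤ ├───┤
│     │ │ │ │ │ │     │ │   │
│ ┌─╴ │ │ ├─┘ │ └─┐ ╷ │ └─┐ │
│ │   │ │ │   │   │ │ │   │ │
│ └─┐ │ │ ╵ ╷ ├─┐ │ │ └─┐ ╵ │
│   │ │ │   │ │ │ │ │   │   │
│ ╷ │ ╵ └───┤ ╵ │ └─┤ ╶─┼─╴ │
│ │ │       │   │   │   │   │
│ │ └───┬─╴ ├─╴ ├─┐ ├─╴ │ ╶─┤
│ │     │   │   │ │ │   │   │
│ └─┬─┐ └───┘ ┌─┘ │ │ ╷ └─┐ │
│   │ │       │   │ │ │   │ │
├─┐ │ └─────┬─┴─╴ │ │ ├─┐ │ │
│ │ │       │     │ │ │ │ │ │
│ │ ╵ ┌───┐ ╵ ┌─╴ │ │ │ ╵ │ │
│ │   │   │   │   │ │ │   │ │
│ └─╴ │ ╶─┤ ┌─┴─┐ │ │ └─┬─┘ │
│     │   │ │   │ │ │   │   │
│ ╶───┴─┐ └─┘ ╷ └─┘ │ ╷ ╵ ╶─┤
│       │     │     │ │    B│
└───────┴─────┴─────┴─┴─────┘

Counting corner cells (2 non-opposite passages):
Total corners: 85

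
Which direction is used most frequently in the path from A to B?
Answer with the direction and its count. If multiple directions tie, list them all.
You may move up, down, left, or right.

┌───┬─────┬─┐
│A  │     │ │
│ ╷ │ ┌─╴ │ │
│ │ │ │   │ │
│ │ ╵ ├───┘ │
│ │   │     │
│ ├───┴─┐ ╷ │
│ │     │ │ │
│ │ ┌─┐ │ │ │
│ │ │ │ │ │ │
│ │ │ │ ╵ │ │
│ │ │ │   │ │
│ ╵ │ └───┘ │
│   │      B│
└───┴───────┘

Directions: down, down, down, down, down, down, right, up, up, up, right, right, down, down, right, up, up, up, right, down, down, down, down
Counts: {'down': 12, 'right': 5, 'up': 6}
Most common: down (12 times)

Solution:

┌───┬─────┬─┐
│A  │     │ │
│ ╷ │ ┌─╴ │ │
│↓│ │ │   │ │
│ │ ╵ ├───┘ │
│↓│   │  ↱ ↓│
│ ├───┴─┐ ╷ │
│↓│↱ → ↓│↑│↓│
│ │ ┌─┐ │ │ │
│↓│↑│ │↓│↑│↓│
│ │ │ │ ╵ │ │
│↓│↑│ │↳ ↑│↓│
│ ╵ │ └───┘ │
│↳ ↑│      B│
└───┴───────┘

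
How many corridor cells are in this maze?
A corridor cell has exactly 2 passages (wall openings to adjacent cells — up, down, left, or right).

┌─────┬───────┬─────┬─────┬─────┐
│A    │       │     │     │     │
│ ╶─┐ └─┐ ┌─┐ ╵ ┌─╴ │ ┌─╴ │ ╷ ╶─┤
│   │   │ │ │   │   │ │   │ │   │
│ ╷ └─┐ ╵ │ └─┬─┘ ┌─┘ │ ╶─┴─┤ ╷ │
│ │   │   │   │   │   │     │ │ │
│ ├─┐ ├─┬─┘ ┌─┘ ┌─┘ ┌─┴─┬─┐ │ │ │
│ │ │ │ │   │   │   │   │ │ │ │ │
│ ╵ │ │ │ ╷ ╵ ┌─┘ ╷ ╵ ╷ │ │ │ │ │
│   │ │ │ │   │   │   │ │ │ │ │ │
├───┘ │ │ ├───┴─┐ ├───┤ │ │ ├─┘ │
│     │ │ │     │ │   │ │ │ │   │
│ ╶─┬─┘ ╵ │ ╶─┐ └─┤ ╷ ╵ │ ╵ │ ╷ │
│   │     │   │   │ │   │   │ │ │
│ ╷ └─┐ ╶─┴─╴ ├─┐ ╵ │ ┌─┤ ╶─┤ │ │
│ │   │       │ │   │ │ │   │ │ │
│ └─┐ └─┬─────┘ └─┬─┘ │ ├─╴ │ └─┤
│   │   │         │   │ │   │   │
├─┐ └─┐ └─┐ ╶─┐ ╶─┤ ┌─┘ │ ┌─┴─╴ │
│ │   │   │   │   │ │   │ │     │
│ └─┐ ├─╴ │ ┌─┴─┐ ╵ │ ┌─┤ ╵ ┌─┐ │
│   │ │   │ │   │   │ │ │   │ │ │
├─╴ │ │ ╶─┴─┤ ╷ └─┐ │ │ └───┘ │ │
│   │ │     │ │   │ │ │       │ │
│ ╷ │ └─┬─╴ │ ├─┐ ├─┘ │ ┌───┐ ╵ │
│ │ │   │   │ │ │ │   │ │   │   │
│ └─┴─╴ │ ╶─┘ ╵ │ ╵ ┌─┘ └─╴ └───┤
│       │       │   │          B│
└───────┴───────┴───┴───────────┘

Counting cells with exactly 2 passages:
Total corridor cells: 172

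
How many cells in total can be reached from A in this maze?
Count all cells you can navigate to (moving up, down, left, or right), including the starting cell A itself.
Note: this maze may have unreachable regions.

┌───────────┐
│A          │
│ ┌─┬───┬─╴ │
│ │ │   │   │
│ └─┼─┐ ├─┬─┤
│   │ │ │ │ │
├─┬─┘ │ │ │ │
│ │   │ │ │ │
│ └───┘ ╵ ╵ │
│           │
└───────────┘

Using BFS/flood-fill to find all reachable cells from A:
Maze size: 5 × 6 = 30 total cells
19 cell(s) are walled off and cannot be reached from A.
Reachable cells: 11

Reachable region (· marks reachable cells):

┌───────────┐
│A · · · · ·│
│ ┌─┬───┬─╴ │
│·│ │   │· ·│
│ └─┼─┐ ├─┬─┤
│· ·│ │ │ │ │
├─┬─┘ │ │ │ │
│ │   │ │ │ │
│ └───┘ ╵ ╵ │
│           │
└───────────┘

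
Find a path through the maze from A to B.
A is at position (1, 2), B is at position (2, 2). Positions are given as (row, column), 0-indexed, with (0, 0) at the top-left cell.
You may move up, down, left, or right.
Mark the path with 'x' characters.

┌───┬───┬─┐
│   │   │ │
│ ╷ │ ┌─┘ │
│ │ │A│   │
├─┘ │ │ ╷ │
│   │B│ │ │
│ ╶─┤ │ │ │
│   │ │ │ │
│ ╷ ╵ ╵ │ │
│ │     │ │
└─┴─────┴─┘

Finding the shortest path from (1, 2) to (2, 2):
Path length: 1 steps
Directions: down

Solution:

┌───┬───┬─┐
│   │   │ │
│ ╷ │ ┌─┘ │
│ │ │A│   │
├─┘ │ │ ╷ │
│   │B│ │ │
│ ╶─┤ │ │ │
│   │ │ │ │
│ ╷ ╵ ╵ │ │
│ │     │ │
└─┴─────┴─┘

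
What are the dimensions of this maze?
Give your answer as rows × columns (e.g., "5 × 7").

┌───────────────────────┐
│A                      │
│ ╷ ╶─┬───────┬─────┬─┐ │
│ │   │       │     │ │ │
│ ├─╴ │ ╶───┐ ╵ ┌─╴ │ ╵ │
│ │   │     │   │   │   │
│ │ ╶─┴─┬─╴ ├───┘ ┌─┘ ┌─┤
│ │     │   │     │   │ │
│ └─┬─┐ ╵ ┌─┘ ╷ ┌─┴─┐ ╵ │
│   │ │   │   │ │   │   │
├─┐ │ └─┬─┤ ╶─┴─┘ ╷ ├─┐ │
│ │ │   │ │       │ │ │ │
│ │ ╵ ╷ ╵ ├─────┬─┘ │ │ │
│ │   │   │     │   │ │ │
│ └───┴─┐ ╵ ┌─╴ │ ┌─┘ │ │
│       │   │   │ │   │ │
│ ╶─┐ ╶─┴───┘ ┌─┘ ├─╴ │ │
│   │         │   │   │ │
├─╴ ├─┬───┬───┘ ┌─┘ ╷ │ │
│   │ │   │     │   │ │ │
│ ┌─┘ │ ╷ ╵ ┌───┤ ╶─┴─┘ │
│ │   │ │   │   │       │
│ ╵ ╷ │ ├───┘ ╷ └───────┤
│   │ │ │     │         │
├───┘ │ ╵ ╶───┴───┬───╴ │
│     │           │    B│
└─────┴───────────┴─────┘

Counting the maze dimensions:
Rows (vertical): 13
Columns (horizontal): 12
Dimensions: 13 × 12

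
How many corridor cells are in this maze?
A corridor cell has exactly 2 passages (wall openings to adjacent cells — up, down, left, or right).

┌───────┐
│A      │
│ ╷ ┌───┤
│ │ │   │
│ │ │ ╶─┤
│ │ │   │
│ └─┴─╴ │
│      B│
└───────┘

Counting cells with exactly 2 passages:
Total corridor cells: 12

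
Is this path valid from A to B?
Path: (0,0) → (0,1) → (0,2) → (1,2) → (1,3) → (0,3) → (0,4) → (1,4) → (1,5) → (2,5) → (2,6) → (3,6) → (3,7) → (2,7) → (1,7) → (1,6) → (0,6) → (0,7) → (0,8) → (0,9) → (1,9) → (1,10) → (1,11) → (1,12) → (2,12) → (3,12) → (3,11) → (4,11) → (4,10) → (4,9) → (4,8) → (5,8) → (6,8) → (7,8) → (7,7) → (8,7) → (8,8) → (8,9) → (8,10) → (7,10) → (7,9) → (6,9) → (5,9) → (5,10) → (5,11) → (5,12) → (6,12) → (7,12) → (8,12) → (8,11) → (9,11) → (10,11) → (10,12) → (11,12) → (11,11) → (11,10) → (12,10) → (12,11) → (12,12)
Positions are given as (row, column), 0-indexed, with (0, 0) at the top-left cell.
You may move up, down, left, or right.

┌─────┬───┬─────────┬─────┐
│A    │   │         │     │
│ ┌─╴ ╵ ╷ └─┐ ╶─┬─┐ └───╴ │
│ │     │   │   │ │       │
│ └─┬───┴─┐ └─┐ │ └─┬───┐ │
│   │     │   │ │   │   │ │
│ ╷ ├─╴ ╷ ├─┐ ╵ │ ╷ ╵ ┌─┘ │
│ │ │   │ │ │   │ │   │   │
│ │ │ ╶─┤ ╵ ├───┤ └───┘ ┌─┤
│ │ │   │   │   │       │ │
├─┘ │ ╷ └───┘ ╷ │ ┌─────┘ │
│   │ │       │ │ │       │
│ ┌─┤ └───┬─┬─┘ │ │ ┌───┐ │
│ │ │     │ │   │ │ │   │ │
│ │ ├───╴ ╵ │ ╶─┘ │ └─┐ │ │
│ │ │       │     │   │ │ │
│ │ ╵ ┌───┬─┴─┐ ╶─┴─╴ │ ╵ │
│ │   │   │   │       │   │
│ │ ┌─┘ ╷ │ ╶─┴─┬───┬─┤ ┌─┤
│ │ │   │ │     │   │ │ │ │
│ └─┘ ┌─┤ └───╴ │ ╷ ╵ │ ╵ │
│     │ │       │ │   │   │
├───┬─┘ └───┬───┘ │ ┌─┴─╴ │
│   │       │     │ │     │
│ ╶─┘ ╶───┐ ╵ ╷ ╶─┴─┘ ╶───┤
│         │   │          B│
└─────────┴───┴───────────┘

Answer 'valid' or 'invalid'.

Checking path validity:
Result: All consecutive moves are passable.

valid

Correct solution:

┌─────┬───┬─────────┬─────┐
│A → ↓│↱ ↓│  ↱ → → ↓│     │
│ ┌─╴ ╵ ╷ └─┐ ╶─┬─┐ └───╴ │
│ │  ↳ ↑│↳ ↓│↑ ↰│ │↳ → → ↓│
│ └─┬───┴─┐ └─┐ │ └─┬───┐ │
│   │     │↳ ↓│↑│   │   │↓│
│ ╷ ├─╴ ╷ ├─┐ ╵ │ ╷ ╵ ┌─┘ │
│ │ │   │ │ │↳ ↑│ │   │↓ ↲│
│ │ │ ╶─┤ ╵ ├───┤ └───┘ ┌─┤
│ │ │   │   │   │↓ ← ← ↲│ │
├─┘ │ ╷ └───┘ ╷ │ ┌─────┘ │
│   │ │       │ │↓│↱ → → ↓│
│ ┌─┤ └───┬─┬─┘ │ │ ┌───┐ │
│ │ │     │ │   │↓│↑│   │↓│
│ │ ├───╴ ╵ │ ╶─┘ │ └─┐ │ │
│ │ │       │  ↓ ↲│↑ ↰│ │↓│
│ │ ╵ ┌───┬─┴─┐ ╶─┴─╴ │ ╵ │
│ │   │   │   │↳ → → ↑│↓ ↲│
│ │ ┌─┘ ╷ │ ╶─┴─┬───┬─┤ ┌─┤
│ │ │   │ │     │   │ │↓│ │
│ └─┘ ┌─┤ └───╴ │ ╷ ╵ │ ╵ │
│     │ │       │ │   │↳ ↓│
├───┬─┘ └───┬───┘ │ ┌─┴─╴ │
│   │       │     │ │↓ ← ↲│
│ ╶─┘ ╶───┐ ╵ ╷ ╶─┴─┘ ╶───┤
│         │   │      ↳ → B│
└─────────┴───┴───────────┘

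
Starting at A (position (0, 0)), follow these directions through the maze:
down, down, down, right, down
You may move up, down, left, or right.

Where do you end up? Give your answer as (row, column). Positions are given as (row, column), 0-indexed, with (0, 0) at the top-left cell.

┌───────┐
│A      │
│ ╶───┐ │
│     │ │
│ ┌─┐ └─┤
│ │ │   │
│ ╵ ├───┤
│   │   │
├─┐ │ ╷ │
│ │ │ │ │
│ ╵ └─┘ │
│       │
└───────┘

Following directions step by step:
Start: (0, 0)
  down: (0, 0) → (1, 0)
  down: (1, 0) → (2, 0)
  down: (2, 0) → (3, 0)
  right: (3, 0) → (3, 1)
  down: (3, 1) → (4, 1)
Final position: (4, 1)

Path taken:

┌───────┐
│A      │
│ ╶───┐ │
│↓    │ │
│ ┌─┐ └─┤
│↓│ │   │
│ ╵ ├───┤
│↳ ↓│   │
├─┐ │ ╷ │
│ │B│ │ │
│ ╵ └─┘ │
│       │
└───────┘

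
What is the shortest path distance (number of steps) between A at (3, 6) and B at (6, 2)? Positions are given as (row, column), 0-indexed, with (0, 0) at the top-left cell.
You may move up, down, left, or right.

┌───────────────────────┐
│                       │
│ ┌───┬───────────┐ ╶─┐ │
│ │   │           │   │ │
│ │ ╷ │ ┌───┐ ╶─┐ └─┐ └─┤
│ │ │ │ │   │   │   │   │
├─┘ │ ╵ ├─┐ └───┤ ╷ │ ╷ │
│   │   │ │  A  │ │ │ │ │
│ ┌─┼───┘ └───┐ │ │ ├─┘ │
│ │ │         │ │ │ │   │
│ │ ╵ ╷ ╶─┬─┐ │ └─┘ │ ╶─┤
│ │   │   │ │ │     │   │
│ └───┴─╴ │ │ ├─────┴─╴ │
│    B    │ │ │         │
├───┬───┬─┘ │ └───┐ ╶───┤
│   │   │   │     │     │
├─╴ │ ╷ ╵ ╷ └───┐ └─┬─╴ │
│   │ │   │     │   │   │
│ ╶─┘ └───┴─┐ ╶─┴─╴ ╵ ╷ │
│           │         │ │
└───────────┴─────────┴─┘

Finding path from (3, 6) to (6, 2):
Path: (3,6) → (3,7) → (4,7) → (5,7) → (5,8) → (5,9) → (4,9) → (3,9) → (2,9) → (2,8) → (1,8) → (1,7) → (1,6) → (1,5) → (1,4) → (1,3) → (2,3) → (3,3) → (3,2) → (2,2) → (1,2) → (1,1) → (2,1) → (3,1) → (3,0) → (4,0) → (5,0) → (6,0) → (6,1) → (6,2)
Distance: 29 steps

Solution:

┌───────────────────────┐
│                       │
│ ┌───┬───────────┐ ╶─┐ │
│ │↓ ↰│↓ ← ← ← ← ↰│   │ │
│ │ ╷ │ ┌───┐ ╶─┐ └─┐ └─┤
│ │↓│↑│↓│   │   │↑ ↰│   │
├─┘ │ ╵ ├─┐ └───┤ ╷ │ ╷ │
│↓ ↲│↑ ↲│ │  A ↓│ │↑│ │ │
│ ┌─┼───┘ └───┐ │ │ ├─┘ │
│↓│ │         │↓│ │↑│   │
│ │ ╵ ╷ ╶─┬─┐ │ └─┘ │ ╶─┤
│↓│   │   │ │ │↳ → ↑│   │
│ └───┴─╴ │ │ ├─────┴─╴ │
│↳ → B    │ │ │         │
├───┬───┬─┘ │ └───┐ ╶───┤
│   │   │   │     │     │
├─╴ │ ╷ ╵ ╷ └───┐ └─┬─╴ │
│   │ │   │     │   │   │
│ ╶─┘ └───┴─┐ ╶─┴─╴ ╵ ╷ │
│           │         │ │
└───────────┴─────────┴─┘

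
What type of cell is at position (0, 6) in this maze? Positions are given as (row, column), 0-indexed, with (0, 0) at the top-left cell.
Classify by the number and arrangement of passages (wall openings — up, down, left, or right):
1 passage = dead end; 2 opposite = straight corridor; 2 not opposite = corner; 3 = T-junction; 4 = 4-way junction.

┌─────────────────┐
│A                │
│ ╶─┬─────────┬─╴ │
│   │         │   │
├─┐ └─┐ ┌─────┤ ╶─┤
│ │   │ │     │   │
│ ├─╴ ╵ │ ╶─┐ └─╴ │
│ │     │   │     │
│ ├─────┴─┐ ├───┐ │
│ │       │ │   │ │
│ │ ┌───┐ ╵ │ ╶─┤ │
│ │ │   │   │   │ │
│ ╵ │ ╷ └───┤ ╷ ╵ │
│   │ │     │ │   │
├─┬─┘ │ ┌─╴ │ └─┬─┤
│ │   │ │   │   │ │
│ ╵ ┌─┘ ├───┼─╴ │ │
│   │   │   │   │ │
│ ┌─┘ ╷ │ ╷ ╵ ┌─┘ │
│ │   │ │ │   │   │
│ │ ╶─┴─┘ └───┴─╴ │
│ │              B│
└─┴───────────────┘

Checking cell at (0, 6):
Number of passages: 2
Cell type: straight corridor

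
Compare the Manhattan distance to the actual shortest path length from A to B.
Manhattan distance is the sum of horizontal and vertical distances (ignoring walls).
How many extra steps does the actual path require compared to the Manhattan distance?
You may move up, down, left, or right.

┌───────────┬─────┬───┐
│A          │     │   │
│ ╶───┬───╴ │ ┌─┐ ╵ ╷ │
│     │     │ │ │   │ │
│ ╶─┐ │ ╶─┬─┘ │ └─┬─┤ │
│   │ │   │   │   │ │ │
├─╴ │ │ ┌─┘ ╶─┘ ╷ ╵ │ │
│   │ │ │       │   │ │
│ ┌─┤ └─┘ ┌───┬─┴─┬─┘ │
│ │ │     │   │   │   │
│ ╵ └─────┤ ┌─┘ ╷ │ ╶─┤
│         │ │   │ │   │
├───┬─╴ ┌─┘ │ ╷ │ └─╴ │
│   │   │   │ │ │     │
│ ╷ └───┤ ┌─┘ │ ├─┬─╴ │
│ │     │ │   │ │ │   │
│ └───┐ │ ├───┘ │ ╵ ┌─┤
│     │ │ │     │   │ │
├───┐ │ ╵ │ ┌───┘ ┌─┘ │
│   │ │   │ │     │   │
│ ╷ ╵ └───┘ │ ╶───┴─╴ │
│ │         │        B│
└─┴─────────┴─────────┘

Manhattan distance: |10 - 0| + |10 - 0| = 20
Actual path length: 40
Extra steps: 40 - 20 = 20

Solution:

┌───────────┬─────┬───┐
│A          │↱ → ↓│↱ ↓│
│ ╶───┬───╴ │ ┌─┐ ╵ ╷ │
│↳ → ↓│     │↑│ │↳ ↑│↓│
│ ╶─┐ │ ╶─┬─┘ │ └─┬─┤ │
│   │↓│   │↱ ↑│   │ │↓│
├─╴ │ │ ┌─┘ ╶─┘ ╷ ╵ │ │
│   │↓│ │↱ ↑    │   │↓│
│ ┌─┤ └─┘ ┌───┬─┴─┬─┘ │
│ │ │↳ → ↑│   │   │↓ ↲│
│ ╵ └─────┤ ┌─┘ ╷ │ ╶─┤
│         │ │   │ │↳ ↓│
├───┬─╴ ┌─┘ │ ╷ │ └─╴ │
│   │   │   │ │ │    ↓│
│ ╷ └───┤ ┌─┘ │ ├─┬─╴ │
│ │     │ │   │ │ │↓ ↲│
│ └───┐ │ ├───┘ │ ╵ ┌─┤
│     │ │ │     │↓ ↲│ │
├───┐ │ ╵ │ ┌───┘ ┌─┘ │
│   │ │   │ │↓ ← ↲│   │
│ ╷ ╵ └───┘ │ ╶───┴─╴ │
│ │         │↳ → → → B│
└─┴─────────┴─────────┘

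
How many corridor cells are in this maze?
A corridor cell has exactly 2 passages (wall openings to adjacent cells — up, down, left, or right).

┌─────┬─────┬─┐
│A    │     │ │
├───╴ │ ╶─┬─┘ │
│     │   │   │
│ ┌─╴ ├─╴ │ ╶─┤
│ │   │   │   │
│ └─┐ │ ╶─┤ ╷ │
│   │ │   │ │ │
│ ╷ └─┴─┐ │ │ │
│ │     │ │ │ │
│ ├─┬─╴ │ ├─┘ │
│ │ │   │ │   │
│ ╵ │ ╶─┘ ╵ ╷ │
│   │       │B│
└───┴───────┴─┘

Counting cells with exactly 2 passages:
Total corridor cells: 35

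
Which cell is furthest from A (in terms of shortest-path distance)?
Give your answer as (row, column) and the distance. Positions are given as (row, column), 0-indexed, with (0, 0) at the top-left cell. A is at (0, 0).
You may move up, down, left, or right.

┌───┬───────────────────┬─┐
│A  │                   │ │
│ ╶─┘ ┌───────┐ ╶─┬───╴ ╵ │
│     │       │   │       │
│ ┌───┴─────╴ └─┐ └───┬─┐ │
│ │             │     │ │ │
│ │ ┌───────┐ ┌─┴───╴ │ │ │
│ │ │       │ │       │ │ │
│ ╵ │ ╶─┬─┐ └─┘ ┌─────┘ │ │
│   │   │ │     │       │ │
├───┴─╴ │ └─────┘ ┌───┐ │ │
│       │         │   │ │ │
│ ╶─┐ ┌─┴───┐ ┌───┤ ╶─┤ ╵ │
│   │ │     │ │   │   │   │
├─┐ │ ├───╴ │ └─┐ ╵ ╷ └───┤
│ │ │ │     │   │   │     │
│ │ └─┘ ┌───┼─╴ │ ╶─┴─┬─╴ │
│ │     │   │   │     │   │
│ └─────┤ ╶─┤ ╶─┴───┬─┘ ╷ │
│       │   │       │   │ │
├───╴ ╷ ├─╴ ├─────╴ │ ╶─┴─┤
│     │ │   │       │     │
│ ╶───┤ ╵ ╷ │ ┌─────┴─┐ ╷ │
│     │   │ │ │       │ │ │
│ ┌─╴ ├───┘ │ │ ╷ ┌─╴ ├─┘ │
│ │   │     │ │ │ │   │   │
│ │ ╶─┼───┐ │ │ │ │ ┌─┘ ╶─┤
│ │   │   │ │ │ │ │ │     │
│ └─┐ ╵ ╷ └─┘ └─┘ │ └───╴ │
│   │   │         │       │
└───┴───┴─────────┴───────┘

Computing BFS distances from A to all cells:
Furthest cell: (8, 10)
Distance: 82 steps

Path from A to the furthest cell:

┌───┬───────────────────┬─┐
│A  │↱ → → → → → → → → ↓│ │
│ ╶─┘ ┌───────┐ ╶─┬───╴ ╵ │
│↳ → ↑│       │   │    ↳ ↓│
│ ┌───┴─────╴ └─┐ └───┬─┐ │
│ │             │     │ │↓│
│ │ ┌───────┐ ┌─┴───╴ │ │ │
│ │ │       │ │       │ │↓│
│ ╵ │ ╶─┬─┐ └─┘ ┌─────┘ │ │
│   │   │ │     │↓ ← ← ↰│↓│
├───┴─╴ │ └─────┘ ┌───┐ │ │
│       │    ↓ ← ↲│   │↑│↓│
│ ╶─┐ ┌─┴───┐ ┌───┤ ╶─┤ ╵ │
│   │ │     │↓│   │↓ ↰│↑ ↲│
├─┐ │ ├───╴ │ └─┐ ╵ ╷ └───┤
│ │ │ │     │↳ ↓│↓ ↲│↑ ← ↰│
│ │ └─┘ ┌───┼─╴ │ ╶─┴─┬─╴ │
│ │     │   │↓ ↲│↳ → B│↱ ↑│
│ └─────┤ ╶─┤ ╶─┴───┬─┘ ╷ │
│       │   │↳ → → ↓│↱ ↑│ │
├───╴ ╷ ├─╴ ├─────╴ │ ╶─┴─┤
│     │ │   │↓ ← ← ↲│↑ ← ↰│
│ ╶───┤ ╵ ╷ │ ┌─────┴─┐ ╷ │
│     │   │ │↓│  ↱ → ↓│ │↑│
│ ┌─╴ ├───┘ │ │ ╷ ┌─╴ ├─┘ │
│ │   │     │↓│ │↑│↓ ↲│↱ ↑│
│ │ ╶─┼───┐ │ │ │ │ ┌─┘ ╶─┤
│ │   │   │ │↓│ │↑│↓│  ↑ ↰│
│ └─┐ ╵ ╷ └─┘ └─┘ │ └───╴ │
│   │   │    ↳ → ↑│↳ → → ↑│
└───┴───┴─────────┴───────┘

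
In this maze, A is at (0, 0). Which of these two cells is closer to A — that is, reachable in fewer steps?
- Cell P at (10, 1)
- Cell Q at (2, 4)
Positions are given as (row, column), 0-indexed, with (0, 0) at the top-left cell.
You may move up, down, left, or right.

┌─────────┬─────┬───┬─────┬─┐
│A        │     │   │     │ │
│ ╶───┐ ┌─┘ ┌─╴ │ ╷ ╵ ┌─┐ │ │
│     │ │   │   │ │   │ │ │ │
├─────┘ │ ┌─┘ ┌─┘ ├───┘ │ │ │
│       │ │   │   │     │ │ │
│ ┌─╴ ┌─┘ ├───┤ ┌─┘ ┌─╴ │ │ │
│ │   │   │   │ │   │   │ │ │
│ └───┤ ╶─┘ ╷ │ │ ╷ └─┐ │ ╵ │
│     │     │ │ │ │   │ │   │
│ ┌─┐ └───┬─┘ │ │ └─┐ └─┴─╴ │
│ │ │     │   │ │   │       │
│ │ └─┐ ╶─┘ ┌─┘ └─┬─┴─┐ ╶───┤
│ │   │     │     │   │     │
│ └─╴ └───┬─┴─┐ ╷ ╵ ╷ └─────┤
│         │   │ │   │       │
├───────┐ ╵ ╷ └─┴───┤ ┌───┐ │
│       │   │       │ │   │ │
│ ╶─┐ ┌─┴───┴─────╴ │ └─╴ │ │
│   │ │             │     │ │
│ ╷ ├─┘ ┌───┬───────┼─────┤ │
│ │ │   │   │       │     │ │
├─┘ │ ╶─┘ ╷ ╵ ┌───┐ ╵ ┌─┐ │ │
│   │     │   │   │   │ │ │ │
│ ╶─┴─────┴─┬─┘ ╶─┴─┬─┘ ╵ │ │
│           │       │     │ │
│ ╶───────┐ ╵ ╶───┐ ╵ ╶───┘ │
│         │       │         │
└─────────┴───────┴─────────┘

Shortest path A → P at (10, 1): 71 steps
Shortest path A → Q at (2, 4): 28 steps

Q is closer (28 steps vs 71 steps).

Path to P:

┌─────────┬─────┬───┬─────┬─┐
│A → → ↓  │     │   │     │ │
│ ╶───┐ ┌─┘ ┌─╴ │ ╷ ╵ ┌─┐ │ │
│     │↓│   │   │ │   │ │ │ │
├─────┘ │ ┌─┘ ┌─┘ ├───┘ │ │ │
│↓ ← ← ↲│ │   │   │     │ │ │
│ ┌─╴ ┌─┘ ├───┤ ┌─┘ ┌─╴ │ │ │
│↓│   │   │   │ │   │   │ │ │
│ └───┤ ╶─┘ ╷ │ │ ╷ └─┐ │ ╵ │
│↓    │     │ │ │ │   │ │   │
│ ┌─┐ └───┬─┘ │ │ └─┐ └─┴─╴ │
│↓│ │     │   │ │   │       │
│ │ └─┐ ╶─┘ ┌─┘ └─┬─┴─┐ ╶───┤
│↓│   │     │     │   │     │
│ └─╴ └───┬─┴─┐ ╷ ╵ ╷ └─────┤
│↳ → → → ↓│↱ ↓│ │   │       │
├───────┐ ╵ ╷ └─┴───┤ ┌───┐ │
│       │↳ ↑│↳ → → ↓│ │   │ │
│ ╶─┐ ┌─┴───┴─────╴ │ └─╴ │ │
│   │ │↓ ← ← ← ← ← ↲│     │ │
│ ╷ ├─┘ ┌───┬───────┼─────┤ │
│ │P│↓ ↲│↱ ↓│↱ → → ↓│↱ → ↓│ │
├─┘ │ ╶─┘ ╷ ╵ ┌───┐ ╵ ┌─┐ │ │
│↱ ↑│↳ → ↑│↳ ↑│   │↳ ↑│ │↓│ │
│ ╶─┴─────┴─┬─┘ ╶─┴─┬─┘ ╵ │ │
│↑ ← ← ← ← ↰│↓ ← ← ↰│↓ ← ↲│ │
│ ╶───────┐ ╵ ╶───┐ ╵ ╶───┘ │
│         │↑ ↲    │↑ ↲      │
└─────────┴───────┴─────────┘

Path to Q:

┌─────────┬─────┬───┬─────┬─┐
│A → → ↓  │     │   │     │ │
│ ╶───┐ ┌─┘ ┌─╴ │ ╷ ╵ ┌─┐ │ │
│     │↓│   │   │ │   │ │ │ │
├─────┘ │ ┌─┘ ┌─┘ ├───┘ │ │ │
│↓ ← ← ↲│Q│   │   │     │ │ │
│ ┌─╴ ┌─┘ ├───┤ ┌─┘ ┌─╴ │ │ │
│↓│   │↱ ↑│↓ ↰│ │   │   │ │ │
│ └───┤ ╶─┘ ╷ │ │ ╷ └─┐ │ ╵ │
│↳ → ↓│↑ ← ↲│↑│ │ │   │ │   │
│ ┌─┐ └───┬─┘ │ │ └─┐ └─┴─╴ │
│ │ │↳ ↓  │↱ ↑│ │   │       │
│ │ └─┐ ╶─┘ ┌─┘ └─┬─┴─┐ ╶───┤
│ │   │↳ → ↑│     │   │     │
│ └─╴ └───┬─┴─┐ ╷ ╵ ╷ └─────┤
│         │   │ │   │       │
├───────┐ ╵ ╷ └─┴───┤ ┌───┐ │
│       │   │       │ │   │ │
│ ╶─┐ ┌─┴───┴─────╴ │ └─╴ │ │
│   │ │             │     │ │
│ ╷ ├─┘ ┌───┬───────┼─────┤ │
│ │ │   │   │       │     │ │
├─┘ │ ╶─┘ ╷ ╵ ┌───┐ ╵ ┌─┐ │ │
│   │     │   │   │   │ │ │ │
│ ╶─┴─────┴─┬─┘ ╶─┴─┬─┘ ╵ │ │
│           │       │     │ │
│ ╶───────┐ ╵ ╶───┐ ╵ ╶───┘ │
│         │       │         │
└─────────┴───────┴─────────┘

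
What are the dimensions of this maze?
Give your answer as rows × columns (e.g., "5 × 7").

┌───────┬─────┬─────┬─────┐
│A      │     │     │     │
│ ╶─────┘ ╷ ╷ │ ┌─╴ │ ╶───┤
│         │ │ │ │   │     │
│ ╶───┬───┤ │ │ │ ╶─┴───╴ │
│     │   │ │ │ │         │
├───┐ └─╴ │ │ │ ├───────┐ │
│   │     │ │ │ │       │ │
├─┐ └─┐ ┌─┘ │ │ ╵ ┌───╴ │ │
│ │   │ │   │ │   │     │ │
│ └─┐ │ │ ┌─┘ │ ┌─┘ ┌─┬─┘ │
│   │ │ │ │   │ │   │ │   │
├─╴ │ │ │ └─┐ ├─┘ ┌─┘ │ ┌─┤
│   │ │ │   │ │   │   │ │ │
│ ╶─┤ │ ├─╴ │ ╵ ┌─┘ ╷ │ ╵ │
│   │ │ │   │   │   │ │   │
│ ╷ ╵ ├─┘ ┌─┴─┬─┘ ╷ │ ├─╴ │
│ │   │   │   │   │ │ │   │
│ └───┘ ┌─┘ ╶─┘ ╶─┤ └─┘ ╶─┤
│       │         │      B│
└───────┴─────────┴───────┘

Counting the maze dimensions:
Rows (vertical): 10
Columns (horizontal): 13
Dimensions: 10 × 13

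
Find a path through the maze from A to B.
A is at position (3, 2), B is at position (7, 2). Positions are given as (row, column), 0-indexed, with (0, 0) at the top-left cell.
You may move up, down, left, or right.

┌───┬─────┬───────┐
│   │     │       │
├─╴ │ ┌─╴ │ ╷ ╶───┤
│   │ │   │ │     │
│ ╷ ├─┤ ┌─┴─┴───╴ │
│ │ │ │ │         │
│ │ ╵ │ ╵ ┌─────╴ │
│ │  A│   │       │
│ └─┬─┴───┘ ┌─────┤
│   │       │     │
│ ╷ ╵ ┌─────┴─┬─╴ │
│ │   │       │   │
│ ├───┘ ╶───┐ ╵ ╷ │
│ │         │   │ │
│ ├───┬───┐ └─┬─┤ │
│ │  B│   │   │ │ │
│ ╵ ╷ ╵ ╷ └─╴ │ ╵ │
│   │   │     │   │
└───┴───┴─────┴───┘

Finding the shortest path from (3, 2) to (7, 2):
Path length: 14 steps
Directions: left → up → up → left → down → down → down → down → down → down → down → right → up → right

Solution:

┌───┬─────┬───────┐
│   │     │       │
├─╴ │ ┌─╴ │ ╷ ╶───┤
│↓ ↰│ │   │ │     │
│ ╷ ├─┤ ┌─┴─┴───╴ │
│↓│↑│ │ │         │
│ │ ╵ │ ╵ ┌─────╴ │
│↓│↑ A│   │       │
│ └─┬─┴───┘ ┌─────┤
│↓  │       │     │
│ ╷ ╵ ┌─────┴─┬─╴ │
│↓│   │       │   │
│ ├───┘ ╶───┐ ╵ ╷ │
│↓│         │   │ │
│ ├───┬───┐ └─┬─┤ │
│↓│↱ B│   │   │ │ │
│ ╵ ╷ ╵ ╷ └─╴ │ ╵ │
│↳ ↑│   │     │   │
└───┴───┴─────┴───┘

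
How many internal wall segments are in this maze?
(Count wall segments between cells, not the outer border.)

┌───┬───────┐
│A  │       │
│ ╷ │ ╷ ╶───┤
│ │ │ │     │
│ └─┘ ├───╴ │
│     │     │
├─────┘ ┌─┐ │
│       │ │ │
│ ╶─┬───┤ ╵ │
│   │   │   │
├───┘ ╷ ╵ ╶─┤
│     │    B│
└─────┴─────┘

Counting internal wall segments:
Total internal walls: 25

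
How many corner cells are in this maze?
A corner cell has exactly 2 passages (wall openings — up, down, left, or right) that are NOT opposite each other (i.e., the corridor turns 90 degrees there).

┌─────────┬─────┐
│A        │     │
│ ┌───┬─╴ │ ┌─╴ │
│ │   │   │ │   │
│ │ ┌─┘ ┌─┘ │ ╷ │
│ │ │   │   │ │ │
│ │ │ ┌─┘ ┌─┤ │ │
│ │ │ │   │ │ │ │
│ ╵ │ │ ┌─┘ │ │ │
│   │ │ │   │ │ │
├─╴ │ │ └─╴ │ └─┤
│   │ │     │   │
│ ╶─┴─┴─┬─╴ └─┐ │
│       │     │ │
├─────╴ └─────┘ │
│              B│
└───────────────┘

Counting corner cells (2 non-opposite passages):
Total corners: 23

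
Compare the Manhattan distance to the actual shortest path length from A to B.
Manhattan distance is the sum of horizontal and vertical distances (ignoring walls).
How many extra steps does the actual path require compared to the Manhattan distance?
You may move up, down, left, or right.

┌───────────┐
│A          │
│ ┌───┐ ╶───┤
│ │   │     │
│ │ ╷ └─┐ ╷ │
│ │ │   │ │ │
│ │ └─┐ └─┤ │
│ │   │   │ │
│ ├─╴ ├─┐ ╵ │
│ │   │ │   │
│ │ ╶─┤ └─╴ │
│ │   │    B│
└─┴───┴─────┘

Manhattan distance: |5 - 0| + |5 - 0| = 10
Actual path length: 10
Extra steps: 10 - 10 = 0

Solution:

┌───────────┐
│A → → ↓    │
│ ┌───┐ ╶───┤
│ │   │↳ → ↓│
│ │ ╷ └─┐ ╷ │
│ │ │   │ │↓│
│ │ └─┐ └─┤ │
│ │   │   │↓│
│ ├─╴ ├─┐ ╵ │
│ │   │ │  ↓│
│ │ ╶─┤ └─╴ │
│ │   │    B│
└─┴───┴─────┘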